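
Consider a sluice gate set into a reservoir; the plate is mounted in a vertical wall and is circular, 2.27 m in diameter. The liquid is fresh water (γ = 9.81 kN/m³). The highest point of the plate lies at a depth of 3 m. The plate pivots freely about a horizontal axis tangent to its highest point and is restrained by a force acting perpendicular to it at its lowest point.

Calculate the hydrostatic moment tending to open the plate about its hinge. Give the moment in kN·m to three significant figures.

γ = 9.81 kN/m³.
The centroid is at the centre, 1.135 m below the top of the plate, so the centroid depth is h_c = 3 + 1.135 = 4.135 m.
A = π(1.135)² = 4.04708 m².
Resultant F = γ·h_c·A = 9.81 × 4.135 × 4.04708 = 164.167 kN.
I_c = πr⁴/4 = π × 1.135⁴/4 = 1.30339 m⁴.
Centre of pressure: y_p = y_c + I_c/(y_c·A) = 4.135 + 1.30339/(4.135 × 4.04708) = 4.135 + 0.0778856 = 4.21289 m along the plane.
The resultant acts 1.135 + 0.0778856 = 1.21289 m (along the plate) below the hinge at the top edge, so the moment about the hinge is M = F × 1.21289 = 164.167 × 1.21289 = 199.117 kN·m.

M ≈ 199 kN·m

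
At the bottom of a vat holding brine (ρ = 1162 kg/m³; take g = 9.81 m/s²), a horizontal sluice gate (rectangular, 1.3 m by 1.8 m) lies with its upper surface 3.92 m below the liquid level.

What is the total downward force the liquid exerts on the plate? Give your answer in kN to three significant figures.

F ≈ 105 kN

γ = ρg = 1162 × 9.81 / 1000 = 11.39922 kN/m³.
The plate is horizontal, so pressure is uniform at p = γ·h = 11.39922 × 3.92 = 44.6849 kN/m².
A = 1.3 × 1.8 = 2.34 m².
F = p·A = 44.6849 × 2.34 = 104.563 kN.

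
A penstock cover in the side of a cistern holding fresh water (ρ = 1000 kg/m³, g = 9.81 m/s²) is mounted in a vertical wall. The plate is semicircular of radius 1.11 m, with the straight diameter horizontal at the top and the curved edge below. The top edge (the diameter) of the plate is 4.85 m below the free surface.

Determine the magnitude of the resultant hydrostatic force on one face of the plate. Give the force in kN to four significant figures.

F ≈ 101.0 kN

γ = ρg = 1000 × 9.81 = 9810 N/m³ = 9.81 kN/m³.
The centroid of a semicircle lies 4r/(3π) = 0.471099 m from the diameter, here below the top edge, so the centroid depth is h_c = 4.85 + 0.471099 = 5.3211 m.
A = πr²/2 = π × 1.11²/2 = 1.93538 m².
Resultant F = γ·h_c·A = 9.81 × 5.3211 × 1.93538 = 101.027 kN.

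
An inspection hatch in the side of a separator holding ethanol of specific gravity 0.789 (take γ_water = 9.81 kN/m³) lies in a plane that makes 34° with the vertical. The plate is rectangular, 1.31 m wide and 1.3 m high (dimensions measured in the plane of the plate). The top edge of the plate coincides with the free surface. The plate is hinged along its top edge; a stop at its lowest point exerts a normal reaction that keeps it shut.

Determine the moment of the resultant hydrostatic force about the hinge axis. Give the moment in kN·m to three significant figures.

M ≈ 6.16 kN·m

γ = 0.789 × 9.81 = 7.74009 kN/m³.
The plate makes 34° with the vertical, i.e. θ = 90° − 34° = 56° to the horizontal. Measuring y along the incline from the free-surface line, vertical depth h = y·sinθ with sinθ = 0.829038.
The centroid lies 1.3/2 = 0.65 m below the top edge, so y_c = 0.65 m and h_c = 0.65 × 0.829038 = 0.538875 m.
A = 1.31 × 1.3 = 1.703 m².
Resultant F = γ·h_c·A = 7.74009 × 0.538875 × 1.703 = 7.10311 kN.
I_c = b·h³/12 = 1.31 × 1.3³/12 = 0.239839 m⁴.
Centre of pressure: y_p = y_c + I_c/(y_c·A) = 0.65 + 0.239839/(0.65 × 1.703) = 0.65 + 0.216667 = 0.866667 m along the plane.
The resultant acts 0.65 + 0.216667 = 0.866667 m (along the plate) below the hinge at the top edge, so the moment about the hinge is M = F × 0.866667 = 7.10311 × 0.866667 = 6.15603 kN·m.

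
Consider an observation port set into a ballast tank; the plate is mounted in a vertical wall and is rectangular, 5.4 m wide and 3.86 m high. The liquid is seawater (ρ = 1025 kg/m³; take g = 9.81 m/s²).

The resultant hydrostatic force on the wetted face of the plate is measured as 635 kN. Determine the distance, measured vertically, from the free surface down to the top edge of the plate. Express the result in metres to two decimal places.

γ = ρg = 1025 × 9.81 / 1000 = 10.05525 kN/m³.
A = 5.4 × 3.86 = 20.844 m².
From F = γ·h_c·A, the centroid depth is h_c = 635/(10.05525 × 20.844) = 3.0297 m.
The centroid lies 3.86/2 = 1.93 m below the top edge, so the top edge sits at h_top = 3.0297 − 1.93 = 1.0997 m below the surface.

d_top ≈ 1.10 m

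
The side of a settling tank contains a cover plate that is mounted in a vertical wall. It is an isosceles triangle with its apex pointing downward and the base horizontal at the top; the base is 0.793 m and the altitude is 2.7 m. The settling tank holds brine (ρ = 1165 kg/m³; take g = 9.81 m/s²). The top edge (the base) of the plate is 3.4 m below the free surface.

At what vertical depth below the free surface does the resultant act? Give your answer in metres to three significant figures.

γ = ρg = 1165 × 9.81 / 1000 = 11.42865 kN/m³.
With the apex down, the centroid sits h/3 = 2.7/3 = 0.9 m below the base (the top edge), so the centroid depth is h_c = 3.4 + 0.9 = 4.3 m.
A = ½ × 0.793 × 2.7 = 1.07055 m².
Resultant F = γ·h_c·A = 11.42865 × 4.3 × 1.07055 = 52.6102 kN.
I_c = b·h³/36 = 0.793 × 2.7³/36 = 0.433573 m⁴.
Centre of pressure: y_p = y_c + I_c/(y_c·A) = 4.3 + 0.433573/(4.3 × 1.07055) = 4.3 + 0.0941861 = 4.39419 m along the plane.

h_p = 4.39 m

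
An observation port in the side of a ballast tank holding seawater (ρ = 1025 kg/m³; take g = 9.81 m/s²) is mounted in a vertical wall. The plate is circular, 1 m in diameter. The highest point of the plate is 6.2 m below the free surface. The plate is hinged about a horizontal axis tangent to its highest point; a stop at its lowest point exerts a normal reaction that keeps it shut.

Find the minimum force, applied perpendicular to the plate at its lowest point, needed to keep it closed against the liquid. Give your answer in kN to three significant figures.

P ≈ 26.9 kN

γ = ρg = 1025 × 9.81 / 1000 = 10.05525 kN/m³.
The centroid is at the centre, 0.5 m below the top of the plate, so the centroid depth is h_c = 6.2 + 0.5 = 6.7 m.
A = π(0.5)² = 0.785398 m².
Resultant F = γ·h_c·A = 10.05525 × 6.7 × 0.785398 = 52.9124 kN.
I_c = πr⁴/4 = π × 0.5⁴/4 = 0.0490874 m⁴.
Centre of pressure: y_p = y_c + I_c/(y_c·A) = 6.7 + 0.0490874/(6.7 × 0.785398) = 6.7 + 0.00932836 = 6.70933 m along the plane.
The resultant acts 0.5 + 0.00932836 = 0.509328 m (along the plate) below the hinge at the top edge, so the moment about the hinge is M = F × 0.509328 = 52.9124 × 0.509328 = 26.9498 kN·m.
A normal force at the bottom, 1 m from the hinge, must supply this moment: P = 26.9498/1 = 26.9498 kN.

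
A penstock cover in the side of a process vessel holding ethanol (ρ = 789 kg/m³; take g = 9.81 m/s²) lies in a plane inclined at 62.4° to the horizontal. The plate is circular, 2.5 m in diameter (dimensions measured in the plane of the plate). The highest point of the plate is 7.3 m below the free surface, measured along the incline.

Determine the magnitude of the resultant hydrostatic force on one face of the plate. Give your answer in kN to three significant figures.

F ≈ 288 kN

γ = ρg = 789 × 9.81 / 1000 = 7.74009 kN/m³.
Let θ = 62.4° be the plate's angle to the horizontal; measure y along the incline from where the plane meets the free surface. Vertical depth h = y·sinθ with sinθ = 0.886204.
The centroid is at the centre, 1.25 m below the top of the plate, so y_c = 7.3 + 1.25 = 8.55 m and h_c = 8.55 × 0.886204 = 7.57704 m.
A = π(1.25)² = 4.90874 m².
Resultant F = γ·h_c·A = 7.74009 × 7.57704 × 4.90874 = 287.883 kN.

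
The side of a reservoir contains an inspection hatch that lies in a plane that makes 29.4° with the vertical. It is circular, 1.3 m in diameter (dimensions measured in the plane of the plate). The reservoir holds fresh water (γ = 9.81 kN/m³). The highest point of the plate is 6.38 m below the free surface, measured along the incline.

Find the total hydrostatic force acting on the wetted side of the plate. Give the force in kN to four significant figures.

F ≈ 79.75 kN

γ = 9.81 kN/m³.
The plate makes 29.4° with the vertical, i.e. θ = 90° − 29.4° = 60.6° to the horizontal. Measuring y along the incline from the free-surface line, vertical depth h = y·sinθ with sinθ = 0.871214.
The centroid is at the centre, 0.65 m below the top of the plate, so y_c = 6.38 + 0.65 = 7.03 m and h_c = 7.03 × 0.871214 = 6.12463 m.
A = π(0.65)² = 1.32732 m².
Resultant F = γ·h_c·A = 9.81 × 6.12463 × 1.32732 = 79.7489 kN.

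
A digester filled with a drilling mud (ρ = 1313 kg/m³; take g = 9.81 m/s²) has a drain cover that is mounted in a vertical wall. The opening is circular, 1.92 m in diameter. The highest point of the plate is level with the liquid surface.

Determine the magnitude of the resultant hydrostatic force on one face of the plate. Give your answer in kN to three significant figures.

γ = ρg = 1313 × 9.81 / 1000 = 12.88053 kN/m³.
The centroid is at the centre, 0.96 m below the top of the plate, so the centroid depth is h_c = 0.96 m.
A = π(0.96)² = 2.89529 m².
Resultant F = γ·h_c·A = 12.88053 × 0.96 × 2.89529 = 35.8012 kN.

F ≈ 35.8 kN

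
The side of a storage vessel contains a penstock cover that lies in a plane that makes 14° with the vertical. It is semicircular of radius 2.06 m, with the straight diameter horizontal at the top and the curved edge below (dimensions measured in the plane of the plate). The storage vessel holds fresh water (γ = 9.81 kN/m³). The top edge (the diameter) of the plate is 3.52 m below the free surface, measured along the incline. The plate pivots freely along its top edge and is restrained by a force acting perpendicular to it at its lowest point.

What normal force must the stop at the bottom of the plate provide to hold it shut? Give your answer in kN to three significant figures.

γ = 9.81 kN/m³.
The plate makes 14° with the vertical, i.e. θ = 90° − 14° = 76° to the horizontal. Measuring y along the incline from the free-surface line, vertical depth h = y·sinθ with sinθ = 0.970296.
The centroid of a semicircle lies 4r/(3π) = 0.874291 m from the diameter, here below the top edge, so y_c = 3.52 + 0.874291 = 4.39429 m and h_c = 4.39429 × 0.970296 = 4.26376 m.
A = πr²/2 = π × 2.06²/2 = 6.66583 m².
Resultant F = γ·h_c·A = 9.81 × 4.26376 × 6.66583 = 278.815 kN.
I_c = (π/8 − 8/(9π))·r⁴ = 0.109757 × 2.06⁴ = 1.97652 m⁴.
Centre of pressure: y_p = y_c + I_c/(y_c·A) = 4.39429 + 1.97652/(4.39429 × 6.66583) = 4.39429 + 0.0674774 = 4.46177 m along the plane.
The resultant acts 0.874291 + 0.0674774 = 0.941768 m (along the plate) below the hinge at the top edge, so the moment about the hinge is M = F × 0.941768 = 278.815 × 0.941768 = 262.579 kN·m.
A normal force at the bottom, 2.06 m from the hinge, must supply this moment: P = 262.579/2.06 = 127.466 kN.

P ≈ 127 kN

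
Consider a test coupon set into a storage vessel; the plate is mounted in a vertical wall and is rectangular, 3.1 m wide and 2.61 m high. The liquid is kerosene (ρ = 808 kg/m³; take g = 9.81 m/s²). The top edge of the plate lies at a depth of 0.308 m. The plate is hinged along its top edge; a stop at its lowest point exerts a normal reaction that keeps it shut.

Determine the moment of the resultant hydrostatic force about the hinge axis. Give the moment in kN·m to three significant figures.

γ = ρg = 808 × 9.81 / 1000 = 7.92648 kN/m³.
The centroid lies 2.61/2 = 1.305 m below the top edge, so the centroid depth is h_c = 0.308 + 1.305 = 1.613 m.
A = 3.1 × 2.61 = 8.091 m².
Resultant F = γ·h_c·A = 7.92648 × 1.613 × 8.091 = 103.447 kN.
I_c = b·h³/12 = 3.1 × 2.61³/12 = 4.59306 m⁴.
Centre of pressure: y_p = y_c + I_c/(y_c·A) = 1.613 + 4.59306/(1.613 × 8.091) = 1.613 + 0.351938 = 1.96494 m along the plane.
The resultant acts 1.305 + 0.351938 = 1.65694 m (along the plate) below the hinge at the top edge, so the moment about the hinge is M = F × 1.65694 = 103.447 × 1.65694 = 171.405 kN·m.

M ≈ 171 kN·m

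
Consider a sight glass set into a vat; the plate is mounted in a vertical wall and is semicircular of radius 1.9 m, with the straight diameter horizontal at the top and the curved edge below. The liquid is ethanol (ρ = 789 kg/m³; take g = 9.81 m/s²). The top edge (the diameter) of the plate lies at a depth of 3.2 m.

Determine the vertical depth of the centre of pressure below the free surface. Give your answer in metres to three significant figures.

h_p = 4.07 m

γ = ρg = 789 × 9.81 / 1000 = 7.74009 kN/m³.
The centroid of a semicircle lies 4r/(3π) = 0.806385 m from the diameter, here below the top edge, so the centroid depth is h_c = 3.2 + 0.806385 = 4.00638 m.
A = πr²/2 = π × 1.9²/2 = 5.67057 m².
Resultant F = γ·h_c·A = 7.74009 × 4.00638 × 5.67057 = 175.843 kN.
I_c = (π/8 − 8/(9π))·r⁴ = 0.109757 × 1.9⁴ = 1.43036 m⁴.
Centre of pressure: y_p = y_c + I_c/(y_c·A) = 4.00638 + 1.43036/(4.00638 × 5.67057) = 4.00638 + 0.0629603 = 4.06934 m along the plane.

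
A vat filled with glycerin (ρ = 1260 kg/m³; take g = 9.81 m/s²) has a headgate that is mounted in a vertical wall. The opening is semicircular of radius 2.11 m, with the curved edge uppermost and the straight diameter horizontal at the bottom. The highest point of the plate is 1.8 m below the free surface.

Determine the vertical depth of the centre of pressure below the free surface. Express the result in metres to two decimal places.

γ = ρg = 1260 × 9.81 / 1000 = 12.3606 kN/m³.
The centroid lies 4r/(3π) = 0.895512 m above the diameter, so r − 4r/(3π) = 2.11 − 0.895512 = 1.21449 m below the topmost point, so the centroid depth is h_c = 1.8 + 1.21449 = 3.01449 m.
A = πr²/2 = π × 2.11²/2 = 6.99334 m².
Resultant F = γ·h_c·A = 12.3606 × 3.01449 × 6.99334 = 260.578 kN.
I_c = (π/8 − 8/(9π))·r⁴ = 0.109757 × 2.11⁴ = 2.17551 m⁴.
Centre of pressure: y_p = y_c + I_c/(y_c·A) = 3.01449 + 2.17551/(3.01449 × 6.99334) = 3.01449 + 0.103196 = 3.11769 m along the plane.

h_p = 3.12 m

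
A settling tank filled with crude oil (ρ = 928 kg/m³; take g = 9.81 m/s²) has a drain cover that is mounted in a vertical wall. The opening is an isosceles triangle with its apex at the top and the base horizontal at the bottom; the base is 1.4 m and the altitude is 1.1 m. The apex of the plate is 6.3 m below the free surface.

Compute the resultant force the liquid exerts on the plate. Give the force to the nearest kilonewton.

γ = ρg = 928 × 9.81 / 1000 = 9.10368 kN/m³.
With the apex up, the centroid sits 2h/3 = 2 × 1.1/3 = 0.733333 m below the apex, so the centroid depth is h_c = 6.3 + 0.733333 = 7.03333 m.
A = ½ × 1.4 × 1.1 = 0.77 m².
Resultant F = γ·h_c·A = 9.10368 × 7.03333 × 0.77 = 49.3025 kN.

F ≈ 49 kN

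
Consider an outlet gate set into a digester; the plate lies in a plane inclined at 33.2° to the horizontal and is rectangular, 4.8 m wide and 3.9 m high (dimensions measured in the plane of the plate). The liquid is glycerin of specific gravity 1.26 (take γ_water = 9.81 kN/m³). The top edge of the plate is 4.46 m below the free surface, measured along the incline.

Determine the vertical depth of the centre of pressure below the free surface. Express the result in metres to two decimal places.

h_p = 3.62 m

γ = 1.26 × 9.81 = 12.3606 kN/m³.
Let θ = 33.2° be the plate's angle to the horizontal; measure y along the incline from where the plane meets the free surface. Vertical depth h = y·sinθ with sinθ = 0.547563.
The centroid lies 3.9/2 = 1.95 m below the top edge, so y_c = 4.46 + 1.95 = 6.41 m and h_c = 6.41 × 0.547563 = 3.50988 m.
A = 4.8 × 3.9 = 18.72 m².
Resultant F = γ·h_c·A = 12.3606 × 3.50988 × 18.72 = 812.153 kN.
I_c = b·h³/12 = 4.8 × 3.9³/12 = 23.7276 m⁴.
Centre of pressure: y_p = y_c + I_c/(y_c·A) = 6.41 + 23.7276/(6.41 × 18.72) = 6.41 + 0.197738 = 6.60774 m along the plane.
Vertically, h_p = y_p·sinθ = 6.60774 × 0.547563 = 3.61815 m.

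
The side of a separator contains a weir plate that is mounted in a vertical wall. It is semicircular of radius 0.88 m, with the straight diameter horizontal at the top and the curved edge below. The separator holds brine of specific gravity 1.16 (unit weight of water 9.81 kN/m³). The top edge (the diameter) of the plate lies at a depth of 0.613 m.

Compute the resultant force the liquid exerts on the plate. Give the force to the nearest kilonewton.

γ = 1.16 × 9.81 = 11.3796 kN/m³.
The centroid of a semicircle lies 4r/(3π) = 0.373484 m from the diameter, here below the top edge, so the centroid depth is h_c = 0.613 + 0.373484 = 0.986484 m.
A = πr²/2 = π × 0.88²/2 = 1.21642 m².
Resultant F = γ·h_c·A = 11.3796 × 0.986484 × 1.21642 = 13.6553 kN.

F ≈ 14 kN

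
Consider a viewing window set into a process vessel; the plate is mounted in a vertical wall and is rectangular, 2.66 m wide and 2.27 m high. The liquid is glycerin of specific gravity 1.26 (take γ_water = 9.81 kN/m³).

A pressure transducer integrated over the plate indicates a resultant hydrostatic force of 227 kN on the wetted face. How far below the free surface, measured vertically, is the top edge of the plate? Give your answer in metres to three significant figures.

γ = 1.26 × 9.81 = 12.3606 kN/m³.
A = 2.66 × 2.27 = 6.0382 m².
From F = γ·h_c·A, the centroid depth is h_c = 227/(12.3606 × 6.0382) = 3.04144 m.
The centroid lies 2.27/2 = 1.135 m below the top edge, so the top edge sits at h_top = 3.04144 − 1.135 = 1.90644 m below the surface.

d_top ≈ 1.91 m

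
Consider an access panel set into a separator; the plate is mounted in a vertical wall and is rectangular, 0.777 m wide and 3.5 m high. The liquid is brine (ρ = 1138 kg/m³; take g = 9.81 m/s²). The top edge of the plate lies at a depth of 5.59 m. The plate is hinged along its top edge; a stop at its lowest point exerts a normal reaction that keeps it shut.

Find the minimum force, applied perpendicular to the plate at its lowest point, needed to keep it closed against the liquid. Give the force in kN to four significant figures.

γ = ρg = 1138 × 9.81 / 1000 = 11.16378 kN/m³.
The centroid lies 3.5/2 = 1.75 m below the top edge, so the centroid depth is h_c = 5.59 + 1.75 = 7.34 m.
A = 0.777 × 3.5 = 2.7195 m².
Resultant F = γ·h_c·A = 11.16378 × 7.34 × 2.7195 = 222.842 kN.
I_c = b·h³/12 = 0.777 × 3.5³/12 = 2.77616 m⁴.
Centre of pressure: y_p = y_c + I_c/(y_c·A) = 7.34 + 2.77616/(7.34 × 2.7195) = 7.34 + 0.139078 = 7.47908 m along the plane.
The resultant acts 1.75 + 0.139078 = 1.88908 m (along the plate) below the hinge at the top edge, so the moment about the hinge is M = F × 1.88908 = 222.842 × 1.88908 = 420.966 kN·m.
A normal force at the bottom, 3.5 m from the hinge, must supply this moment: P = 420.966/3.5 = 120.276 kN.

P ≈ 120.3 kN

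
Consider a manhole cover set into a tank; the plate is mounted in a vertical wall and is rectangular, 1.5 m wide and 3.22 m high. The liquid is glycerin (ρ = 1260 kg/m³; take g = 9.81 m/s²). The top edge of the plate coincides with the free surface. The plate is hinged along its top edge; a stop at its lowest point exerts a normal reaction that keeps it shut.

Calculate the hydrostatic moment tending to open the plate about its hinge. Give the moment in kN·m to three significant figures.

γ = ρg = 1260 × 9.81 / 1000 = 12.3606 kN/m³.
The centroid lies 3.22/2 = 1.61 m below the top edge, so the centroid depth is h_c = 1.61 m.
A = 1.5 × 3.22 = 4.83 m².
Resultant F = γ·h_c·A = 12.3606 × 1.61 × 4.83 = 96.1197 kN.
I_c = b·h³/12 = 1.5 × 3.22³/12 = 4.17328 m⁴.
Centre of pressure: y_p = y_c + I_c/(y_c·A) = 1.61 + 4.17328/(1.61 × 4.83) = 1.61 + 0.536667 = 2.14667 m along the plane.
The resultant acts 1.61 + 0.536667 = 2.14667 m (along the plate) below the hinge at the top edge, so the moment about the hinge is M = F × 2.14667 = 96.1197 × 2.14667 = 206.337 kN·m.

M ≈ 206 kN·m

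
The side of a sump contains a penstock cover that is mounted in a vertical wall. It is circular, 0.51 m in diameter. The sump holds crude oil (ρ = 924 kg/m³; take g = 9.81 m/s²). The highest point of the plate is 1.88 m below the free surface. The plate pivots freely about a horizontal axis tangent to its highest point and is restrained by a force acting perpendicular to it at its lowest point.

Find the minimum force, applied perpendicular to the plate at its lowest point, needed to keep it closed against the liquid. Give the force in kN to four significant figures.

γ = ρg = 924 × 9.81 / 1000 = 9.06444 kN/m³.
The centroid is at the centre, 0.255 m below the top of the plate, so the centroid depth is h_c = 1.88 + 0.255 = 2.135 m.
A = π(0.255)² = 0.204282 m².
Resultant F = γ·h_c·A = 9.06444 × 2.135 × 0.204282 = 3.95338 kN.
I_c = πr⁴/4 = π × 0.255⁴/4 = 0.00332086 m⁴.
Centre of pressure: y_p = y_c + I_c/(y_c·A) = 2.135 + 0.00332086/(2.135 × 0.204282) = 2.135 + 0.00761417 = 2.14261 m along the plane.
The resultant acts 0.255 + 0.00761417 = 0.262614 m (along the plate) below the hinge at the top edge, so the moment about the hinge is M = F × 0.262614 = 3.95338 × 0.262614 = 1.03821 kN·m.
A normal force at the bottom, 0.51 m from the hinge, must supply this moment: P = 1.03821/0.51 = 2.03571 kN.

P ≈ 2.036 kN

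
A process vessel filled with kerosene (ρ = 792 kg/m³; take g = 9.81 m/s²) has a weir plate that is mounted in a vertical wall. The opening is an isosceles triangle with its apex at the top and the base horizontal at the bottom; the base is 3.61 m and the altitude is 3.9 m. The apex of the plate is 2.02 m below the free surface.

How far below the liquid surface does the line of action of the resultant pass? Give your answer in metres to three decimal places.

γ = ρg = 792 × 9.81 / 1000 = 7.76952 kN/m³.
With the apex up, the centroid sits 2h/3 = 2 × 3.9/3 = 2.6 m below the apex, so the centroid depth is h_c = 2.02 + 2.6 = 4.62 m.
A = ½ × 3.61 × 3.9 = 7.0395 m².
Resultant F = γ·h_c·A = 7.76952 × 4.62 × 7.0395 = 252.684 kN.
I_c = b·h³/36 = 3.61 × 3.9³/36 = 5.94838 m⁴.
Centre of pressure: y_p = y_c + I_c/(y_c·A) = 4.62 + 5.94838/(4.62 × 7.0395) = 4.62 + 0.182901 = 4.8029 m along the plane.

h_p = 4.803 m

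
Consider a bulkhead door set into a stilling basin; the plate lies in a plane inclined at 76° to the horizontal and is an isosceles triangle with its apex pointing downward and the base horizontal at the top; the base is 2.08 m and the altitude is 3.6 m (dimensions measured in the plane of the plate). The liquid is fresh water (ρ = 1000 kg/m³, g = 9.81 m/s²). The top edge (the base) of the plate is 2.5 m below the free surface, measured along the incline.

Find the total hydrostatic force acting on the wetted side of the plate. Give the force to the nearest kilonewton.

γ = ρg = 1000 × 9.81 = 9810 N/m³ = 9.81 kN/m³.
Let θ = 76° be the plate's angle to the horizontal; measure y along the incline from where the plane meets the free surface. Vertical depth h = y·sinθ with sinθ = 0.970296.
With the apex down, the centroid sits h/3 = 3.6/3 = 1.2 m below the base (the top edge), so y_c = 2.5 + 1.2 = 3.7 m and h_c = 3.7 × 0.970296 = 3.5901 m.
A = ½ × 2.08 × 3.6 = 3.744 m².
Resultant F = γ·h_c·A = 9.81 × 3.5901 × 3.744 = 131.859 kN.

F ≈ 132 kN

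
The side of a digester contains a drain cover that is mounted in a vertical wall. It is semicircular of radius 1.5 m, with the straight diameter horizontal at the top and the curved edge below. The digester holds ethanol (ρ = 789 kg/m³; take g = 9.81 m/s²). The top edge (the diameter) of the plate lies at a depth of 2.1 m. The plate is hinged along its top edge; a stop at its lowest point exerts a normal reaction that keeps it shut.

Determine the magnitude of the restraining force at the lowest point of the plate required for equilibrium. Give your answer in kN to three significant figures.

γ = ρg = 789 × 9.81 / 1000 = 7.74009 kN/m³.
The centroid of a semicircle lies 4r/(3π) = 0.63662 m from the diameter, here below the top edge, so the centroid depth is h_c = 2.1 + 0.63662 = 2.73662 m.
A = πr²/2 = π × 1.5²/2 = 3.53429 m².
Resultant F = γ·h_c·A = 7.74009 × 2.73662 × 3.53429 = 74.8622 kN.
I_c = (π/8 − 8/(9π))·r⁴ = 0.109757 × 1.5⁴ = 0.555645 m⁴.
Centre of pressure: y_p = y_c + I_c/(y_c·A) = 2.73662 + 0.555645/(2.73662 × 3.53429) = 2.73662 + 0.0574488 = 2.79407 m along the plane.
The resultant acts 0.63662 + 0.0574488 = 0.694069 m (along the plate) below the hinge at the top edge, so the moment about the hinge is M = F × 0.694069 = 74.8622 × 0.694069 = 51.9595 kN·m.
A normal force at the bottom, 1.5 m from the hinge, must supply this moment: P = 51.9595/1.5 = 34.6397 kN.

P ≈ 34.6 kN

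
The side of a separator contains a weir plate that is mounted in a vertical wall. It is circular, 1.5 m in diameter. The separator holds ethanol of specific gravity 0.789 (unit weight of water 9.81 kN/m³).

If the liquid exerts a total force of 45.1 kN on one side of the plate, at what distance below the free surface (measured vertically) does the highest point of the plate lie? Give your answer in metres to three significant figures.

γ = 0.789 × 9.81 = 7.74009 kN/m³.
A = π(0.75)² = 1.76715 m².
From F = γ·h_c·A, the centroid depth is h_c = 45.1/(7.74009 × 1.76715) = 3.29729 m.
The centroid is at the centre, 0.75 m below the top of the plate, so the highest point sits at h_top = 3.29729 − 0.75 = 2.54729 m below the surface.

d_top ≈ 2.55 m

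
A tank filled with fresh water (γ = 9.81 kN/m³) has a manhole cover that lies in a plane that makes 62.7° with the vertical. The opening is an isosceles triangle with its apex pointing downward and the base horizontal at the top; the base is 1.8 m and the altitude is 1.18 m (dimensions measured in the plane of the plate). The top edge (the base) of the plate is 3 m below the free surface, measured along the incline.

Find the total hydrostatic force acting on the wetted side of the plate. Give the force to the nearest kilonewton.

γ = 9.81 kN/m³.
The plate makes 62.7° with the vertical, i.e. θ = 90° − 62.7° = 27.3° to the horizontal. Measuring y along the incline from the free-surface line, vertical depth h = y·sinθ with sinθ = 0.458650.
With the apex down, the centroid sits h/3 = 1.18/3 = 0.393333 m below the base (the top edge), so y_c = 3 + 0.393333 = 3.39333 m and h_c = 3.39333 × 0.458650 = 1.55635 m.
A = ½ × 1.8 × 1.18 = 1.062 m².
Resultant F = γ·h_c·A = 9.81 × 1.55635 × 1.062 = 16.2144 kN.

F ≈ 16 kN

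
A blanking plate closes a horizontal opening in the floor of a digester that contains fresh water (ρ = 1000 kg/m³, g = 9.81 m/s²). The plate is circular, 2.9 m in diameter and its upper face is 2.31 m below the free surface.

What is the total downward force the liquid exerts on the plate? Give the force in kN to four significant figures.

γ = ρg = 1000 × 9.81 = 9810 N/m³ = 9.81 kN/m³.
The plate is horizontal, so pressure is uniform at p = γ·h = 9.81 × 2.31 = 22.6611 kN/m².
A = π(1.45)² = 6.6052 m².
F = p·A = 22.6611 × 6.6052 = 149.681 kN.

F ≈ 149.7 kN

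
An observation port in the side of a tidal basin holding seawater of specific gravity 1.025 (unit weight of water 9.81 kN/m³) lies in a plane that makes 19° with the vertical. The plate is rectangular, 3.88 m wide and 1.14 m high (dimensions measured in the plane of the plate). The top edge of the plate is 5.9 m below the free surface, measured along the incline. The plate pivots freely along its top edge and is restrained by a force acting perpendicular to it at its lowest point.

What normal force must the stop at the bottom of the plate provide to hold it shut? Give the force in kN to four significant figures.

γ = 1.025 × 9.81 = 10.05525 kN/m³.
The plate makes 19° with the vertical, i.e. θ = 90° − 19° = 71° to the horizontal. Measuring y along the incline from the free-surface line, vertical depth h = y·sinθ with sinθ = 0.945519.
The centroid lies 1.14/2 = 0.57 m below the top edge, so y_c = 5.9 + 0.57 = 6.47 m and h_c = 6.47 × 0.945519 = 6.11751 m.
A = 3.88 × 1.14 = 4.4232 m².
Resultant F = γ·h_c·A = 10.05525 × 6.11751 × 4.4232 = 272.085 kN.
I_c = b·h³/12 = 3.88 × 1.14³/12 = 0.479033 m⁴.
Centre of pressure: y_p = y_c + I_c/(y_c·A) = 6.47 + 0.479033/(6.47 × 4.4232) = 6.47 + 0.0167388 = 6.48674 m along the plane.
The resultant acts 0.57 + 0.0167388 = 0.586739 m (along the plate) below the hinge at the top edge, so the moment about the hinge is M = F × 0.586739 = 272.085 × 0.586739 = 159.643 kN·m.
A normal force at the bottom, 1.14 m from the hinge, must supply this moment: P = 159.643/1.14 = 140.038 kN.

P ≈ 140.0 kN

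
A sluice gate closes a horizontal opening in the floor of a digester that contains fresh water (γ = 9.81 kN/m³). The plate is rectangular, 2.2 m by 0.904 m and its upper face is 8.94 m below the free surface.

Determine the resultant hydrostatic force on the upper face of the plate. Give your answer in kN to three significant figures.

γ = 9.81 kN/m³.
The plate is horizontal, so pressure is uniform at p = γ·h = 9.81 × 8.94 = 87.7014 kN/m².
A = 2.2 × 0.904 = 1.9888 m².
F = p·A = 87.7014 × 1.9888 = 174.421 kN.

F ≈ 174 kN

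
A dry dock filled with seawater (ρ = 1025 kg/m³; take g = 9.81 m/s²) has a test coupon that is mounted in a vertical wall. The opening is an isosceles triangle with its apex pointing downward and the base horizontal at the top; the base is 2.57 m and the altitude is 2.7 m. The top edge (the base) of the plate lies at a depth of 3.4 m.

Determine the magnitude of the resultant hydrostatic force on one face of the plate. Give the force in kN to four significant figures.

F ≈ 150.0 kN

γ = ρg = 1025 × 9.81 / 1000 = 10.05525 kN/m³.
With the apex down, the centroid sits h/3 = 2.7/3 = 0.9 m below the base (the top edge), so the centroid depth is h_c = 3.4 + 0.9 = 4.3 m.
A = ½ × 2.57 × 2.7 = 3.4695 m².
Resultant F = γ·h_c·A = 10.05525 × 4.3 × 3.4695 = 150.013 kN.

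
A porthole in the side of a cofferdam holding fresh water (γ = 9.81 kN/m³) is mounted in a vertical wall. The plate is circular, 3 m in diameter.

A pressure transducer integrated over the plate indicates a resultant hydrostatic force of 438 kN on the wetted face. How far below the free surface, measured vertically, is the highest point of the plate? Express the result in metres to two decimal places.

d_top ≈ 4.82 m

γ = 9.81 kN/m³.
A = π(1.5)² = 7.06858 m².
From F = γ·h_c·A, the centroid depth is h_c = 438/(9.81 × 7.06858) = 6.31645 m.
The centroid is at the centre, 1.5 m below the top of the plate, so the highest point sits at h_top = 6.31645 − 1.5 = 4.81645 m below the surface.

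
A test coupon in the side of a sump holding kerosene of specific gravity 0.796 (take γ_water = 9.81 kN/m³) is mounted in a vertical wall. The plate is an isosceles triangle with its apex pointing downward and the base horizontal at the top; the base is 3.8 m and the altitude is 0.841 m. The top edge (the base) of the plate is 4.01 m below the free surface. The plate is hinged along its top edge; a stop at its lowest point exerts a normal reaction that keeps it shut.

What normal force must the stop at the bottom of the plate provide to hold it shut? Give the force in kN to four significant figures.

P ≈ 18.43 kN

γ = 0.796 × 9.81 = 7.80876 kN/m³.
With the apex down, the centroid sits h/3 = 0.841/3 = 0.280333 m below the base (the top edge), so the centroid depth is h_c = 4.01 + 0.280333 = 4.29033 m.
A = ½ × 3.8 × 0.841 = 1.5979 m².
Resultant F = γ·h_c·A = 7.80876 × 4.29033 × 1.5979 = 53.5331 kN.
I_c = b·h³/36 = 3.8 × 0.841³/36 = 0.0627869 m⁴.
Centre of pressure: y_p = y_c + I_c/(y_c·A) = 4.29033 + 0.0627869/(4.29033 × 1.5979) = 4.29033 + 0.00915859 = 4.29949 m along the plane.
The resultant acts 0.280333 + 0.00915859 = 0.289492 m (along the plate) below the hinge at the top edge, so the moment about the hinge is M = F × 0.289492 = 53.5331 × 0.289492 = 15.4974 kN·m.
A normal force at the bottom, 0.841 m from the hinge, must supply this moment: P = 15.4974/0.841 = 18.4273 kN.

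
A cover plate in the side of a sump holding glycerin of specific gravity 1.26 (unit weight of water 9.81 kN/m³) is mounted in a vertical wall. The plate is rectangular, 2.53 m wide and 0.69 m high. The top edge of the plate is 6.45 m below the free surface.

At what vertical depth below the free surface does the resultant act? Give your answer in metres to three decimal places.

γ = 1.26 × 9.81 = 12.3606 kN/m³.
The centroid lies 0.69/2 = 0.345 m below the top edge, so the centroid depth is h_c = 6.45 + 0.345 = 6.795 m.
A = 2.53 × 0.69 = 1.7457 m².
Resultant F = γ·h_c·A = 12.3606 × 6.795 × 1.7457 = 146.622 kN.
I_c = b·h³/12 = 2.53 × 0.69³/12 = 0.0692606 m⁴.
Centre of pressure: y_p = y_c + I_c/(y_c·A) = 6.795 + 0.0692606/(6.795 × 1.7457) = 6.795 + 0.00583885 = 6.80084 m along the plane.

h_p = 6.801 m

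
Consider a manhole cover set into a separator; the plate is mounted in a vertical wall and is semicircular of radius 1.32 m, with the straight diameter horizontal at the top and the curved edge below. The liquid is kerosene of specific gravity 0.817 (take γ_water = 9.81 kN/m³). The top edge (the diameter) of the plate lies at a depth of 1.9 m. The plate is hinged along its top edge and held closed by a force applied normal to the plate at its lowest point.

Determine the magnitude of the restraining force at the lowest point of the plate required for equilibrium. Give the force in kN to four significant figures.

P ≈ 24.93 kN

γ = 0.817 × 9.81 = 8.01477 kN/m³.
The centroid of a semicircle lies 4r/(3π) = 0.560225 m from the diameter, here below the top edge, so the centroid depth is h_c = 1.9 + 0.560225 = 2.46022 m.
A = πr²/2 = π × 1.32²/2 = 2.73696 m².
Resultant F = γ·h_c·A = 8.01477 × 2.46022 × 2.73696 = 53.9676 kN.
I_c = (π/8 − 8/(9π))·r⁴ = 0.109757 × 1.32⁴ = 0.333218 m⁴.
Centre of pressure: y_p = y_c + I_c/(y_c·A) = 2.46022 + 0.333218/(2.46022 × 2.73696) = 2.46022 + 0.0494864 = 2.50971 m along the plane.
The resultant acts 0.560225 + 0.0494864 = 0.609711 m (along the plate) below the hinge at the top edge, so the moment about the hinge is M = F × 0.609711 = 53.9676 × 0.609711 = 32.9046 kN·m.
A normal force at the bottom, 1.32 m from the hinge, must supply this moment: P = 32.9046/1.32 = 24.9277 kN.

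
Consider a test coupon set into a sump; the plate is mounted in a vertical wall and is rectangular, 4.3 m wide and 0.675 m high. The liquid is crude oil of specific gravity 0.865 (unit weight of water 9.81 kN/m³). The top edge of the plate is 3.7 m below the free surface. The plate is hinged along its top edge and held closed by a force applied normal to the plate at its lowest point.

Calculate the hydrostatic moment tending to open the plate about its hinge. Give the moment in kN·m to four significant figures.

M ≈ 34.50 kN·m

γ = 0.865 × 9.81 = 8.48565 kN/m³.
The centroid lies 0.675/2 = 0.3375 m below the top edge, so the centroid depth is h_c = 3.7 + 0.3375 = 4.0375 m.
A = 4.3 × 0.675 = 2.9025 m².
Resultant F = γ·h_c·A = 8.48565 × 4.0375 × 2.9025 = 99.442 kN.
I_c = b·h³/12 = 4.3 × 0.675³/12 = 0.110204 m⁴.
Centre of pressure: y_p = y_c + I_c/(y_c·A) = 4.0375 + 0.110204/(4.0375 × 2.9025) = 4.0375 + 0.009404 = 4.0469 m along the plane.
The resultant acts 0.3375 + 0.009404 = 0.346904 m (along the plate) below the hinge at the top edge, so the moment about the hinge is M = F × 0.346904 = 99.442 × 0.346904 = 34.4968 kN·m.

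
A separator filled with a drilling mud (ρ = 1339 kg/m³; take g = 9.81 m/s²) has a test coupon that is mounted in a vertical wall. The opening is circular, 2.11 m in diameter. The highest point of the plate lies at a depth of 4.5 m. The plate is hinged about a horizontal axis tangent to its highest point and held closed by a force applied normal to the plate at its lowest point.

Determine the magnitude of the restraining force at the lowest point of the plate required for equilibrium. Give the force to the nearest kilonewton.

γ = ρg = 1339 × 9.81 / 1000 = 13.13559 kN/m³.
The centroid is at the centre, 1.055 m below the top of the plate, so the centroid depth is h_c = 4.5 + 1.055 = 5.555 m.
A = π(1.055)² = 3.49667 m².
Resultant F = γ·h_c·A = 13.13559 × 5.555 × 3.49667 = 255.146 kN.
I_c = πr⁴/4 = π × 1.055⁴/4 = 0.972971 m⁴.
Centre of pressure: y_p = y_c + I_c/(y_c·A) = 5.555 + 0.972971/(5.555 × 3.49667) = 5.555 + 0.0500912 = 5.60509 m along the plane.
The resultant acts 1.055 + 0.0500912 = 1.10509 m (along the plate) below the hinge at the top edge, so the moment about the hinge is M = F × 1.10509 = 255.146 × 1.10509 = 281.959 kN·m.
A normal force at the bottom, 2.11 m from the hinge, must supply this moment: P = 281.959/2.11 = 133.63 kN.

P ≈ 134 kN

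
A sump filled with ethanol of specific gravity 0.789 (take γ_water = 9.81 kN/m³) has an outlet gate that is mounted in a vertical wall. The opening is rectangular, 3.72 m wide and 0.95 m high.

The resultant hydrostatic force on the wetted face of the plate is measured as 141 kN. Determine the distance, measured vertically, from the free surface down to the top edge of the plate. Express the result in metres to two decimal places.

d_top ≈ 4.68 m

γ = 0.789 × 9.81 = 7.74009 kN/m³.
A = 3.72 × 0.95 = 3.534 m².
From F = γ·h_c·A, the centroid depth is h_c = 141/(7.74009 × 3.534) = 5.15474 m.
The centroid lies 0.95/2 = 0.475 m below the top edge, so the top edge sits at h_top = 5.15474 − 0.475 = 4.67974 m below the surface.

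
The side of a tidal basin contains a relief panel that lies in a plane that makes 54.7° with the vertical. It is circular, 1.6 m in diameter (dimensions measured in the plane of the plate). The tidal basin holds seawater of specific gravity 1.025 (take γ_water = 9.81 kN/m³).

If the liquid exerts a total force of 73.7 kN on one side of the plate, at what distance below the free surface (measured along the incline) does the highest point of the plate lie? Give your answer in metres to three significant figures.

y_top ≈ 5.51 m

γ = 1.025 × 9.81 = 10.05525 kN/m³.
A = π(0.8)² = 2.01062 m².
From F = γ·h_c·A, the centroid depth is h_c = 73.7/(10.05525 × 2.01062) = 3.6454 m.
The plate makes 54.7° with the vertical, i.e. θ = 90° − 54.7° = 35.3° to the horizontal. Measuring y along the incline from the free-surface line, vertical depth h = y·sinθ with sinθ = 0.577858.
Along the incline, y_c = h_c/sinθ = 3.6454/0.577858 = 6.30847 m.
The centroid is at the centre, 0.8 m below the top of the plate, so the highest point sits at y_top = 6.30847 − 0.8 = 5.50847 m along the incline.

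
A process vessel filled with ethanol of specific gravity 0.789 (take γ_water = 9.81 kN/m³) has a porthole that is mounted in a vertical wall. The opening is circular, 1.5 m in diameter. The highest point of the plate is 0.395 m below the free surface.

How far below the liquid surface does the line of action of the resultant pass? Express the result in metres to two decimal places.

γ = 0.789 × 9.81 = 7.74009 kN/m³.
The centroid is at the centre, 0.75 m below the top of the plate, so the centroid depth is h_c = 0.395 + 0.75 = 1.145 m.
A = π(0.75)² = 1.76715 m².
Resultant F = γ·h_c·A = 7.74009 × 1.145 × 1.76715 = 15.6612 kN.
I_c = πr⁴/4 = π × 0.75⁴/4 = 0.248505 m⁴.
Centre of pressure: y_p = y_c + I_c/(y_c·A) = 1.145 + 0.248505/(1.145 × 1.76715) = 1.145 + 0.122816 = 1.26782 m along the plane.

h_p = 1.27 m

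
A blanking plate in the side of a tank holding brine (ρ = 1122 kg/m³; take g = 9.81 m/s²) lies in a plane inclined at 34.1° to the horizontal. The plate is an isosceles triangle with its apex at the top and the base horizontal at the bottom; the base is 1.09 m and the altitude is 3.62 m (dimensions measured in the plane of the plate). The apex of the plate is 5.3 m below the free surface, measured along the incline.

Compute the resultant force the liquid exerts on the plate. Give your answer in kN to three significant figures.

F ≈ 93.9 kN

γ = ρg = 1122 × 9.81 / 1000 = 11.00682 kN/m³.
Let θ = 34.1° be the plate's angle to the horizontal; measure y along the incline from where the plane meets the free surface. Vertical depth h = y·sinθ with sinθ = 0.560639.
With the apex up, the centroid sits 2h/3 = 2 × 3.62/3 = 2.41333 m below the apex, so y_c = 5.3 + 2.41333 = 7.71333 m and h_c = 7.71333 × 0.560639 = 4.32439 m.
A = ½ × 1.09 × 3.62 = 1.9729 m².
Resultant F = γ·h_c·A = 11.00682 × 4.32439 × 1.9729 = 93.9057 kN.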